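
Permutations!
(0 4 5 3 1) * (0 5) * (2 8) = (0 4)(1 5 3)(2 8) = [4, 5, 8, 1, 0, 3, 6, 7, 2]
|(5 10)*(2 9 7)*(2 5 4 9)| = |(4 9 7 5 10)| = 5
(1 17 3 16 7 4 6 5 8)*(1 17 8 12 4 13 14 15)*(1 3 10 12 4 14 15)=(1 8 17 10 12 14)(3 16 7 13 15)(4 6 5)=[0, 8, 2, 16, 6, 4, 5, 13, 17, 9, 12, 11, 14, 15, 1, 3, 7, 10]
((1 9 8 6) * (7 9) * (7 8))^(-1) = (1 6 8)(7 9) = [0, 6, 2, 3, 4, 5, 8, 9, 1, 7]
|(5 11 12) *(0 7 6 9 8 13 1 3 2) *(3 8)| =|(0 7 6 9 3 2)(1 8 13)(5 11 12)| =6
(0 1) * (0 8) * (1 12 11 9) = (0 12 11 9 1 8) = [12, 8, 2, 3, 4, 5, 6, 7, 0, 1, 10, 9, 11]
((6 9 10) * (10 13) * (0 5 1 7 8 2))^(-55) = (0 2 8 7 1 5)(6 9 13 10) = [2, 5, 8, 3, 4, 0, 9, 1, 7, 13, 6, 11, 12, 10]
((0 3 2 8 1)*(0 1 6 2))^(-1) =(0 3)(2 6 8) =[3, 1, 6, 0, 4, 5, 8, 7, 2]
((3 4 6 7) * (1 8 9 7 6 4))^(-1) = (1 3 7 9 8) = [0, 3, 2, 7, 4, 5, 6, 9, 1, 8]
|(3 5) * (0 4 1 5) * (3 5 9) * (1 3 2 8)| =12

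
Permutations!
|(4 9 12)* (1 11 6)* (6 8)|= |(1 11 8 6)(4 9 12)|= 12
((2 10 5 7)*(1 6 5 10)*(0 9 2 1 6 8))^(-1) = (10)(0 8 1 7 5 6 2 9) = [8, 7, 9, 3, 4, 6, 2, 5, 1, 0, 10]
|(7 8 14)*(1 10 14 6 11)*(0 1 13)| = |(0 1 10 14 7 8 6 11 13)| = 9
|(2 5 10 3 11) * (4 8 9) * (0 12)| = 30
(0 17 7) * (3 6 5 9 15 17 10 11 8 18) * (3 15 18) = (0 10 11 8 3 6 5 9 18 15 17 7) = [10, 1, 2, 6, 4, 9, 5, 0, 3, 18, 11, 8, 12, 13, 14, 17, 16, 7, 15]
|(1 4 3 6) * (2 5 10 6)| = |(1 4 3 2 5 10 6)| = 7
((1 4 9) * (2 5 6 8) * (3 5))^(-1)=(1 9 4)(2 8 6 5 3)=[0, 9, 8, 2, 1, 3, 5, 7, 6, 4]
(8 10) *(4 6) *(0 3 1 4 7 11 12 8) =(0 3 1 4 6 7 11 12 8 10) =[3, 4, 2, 1, 6, 5, 7, 11, 10, 9, 0, 12, 8]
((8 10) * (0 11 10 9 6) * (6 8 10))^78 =[0, 1, 2, 3, 4, 5, 6, 7, 8, 9, 10, 11] =(11)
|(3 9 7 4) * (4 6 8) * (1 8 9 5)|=15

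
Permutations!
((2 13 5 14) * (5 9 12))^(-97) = (2 14 5 12 9 13) = [0, 1, 14, 3, 4, 12, 6, 7, 8, 13, 10, 11, 9, 2, 5]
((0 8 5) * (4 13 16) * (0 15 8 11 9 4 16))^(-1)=(16)(0 13 4 9 11)(5 8 15)=[13, 1, 2, 3, 9, 8, 6, 7, 15, 11, 10, 0, 12, 4, 14, 5, 16]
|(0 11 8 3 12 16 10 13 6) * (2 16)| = |(0 11 8 3 12 2 16 10 13 6)| = 10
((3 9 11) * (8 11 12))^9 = (3 11 8 12 9) = [0, 1, 2, 11, 4, 5, 6, 7, 12, 3, 10, 8, 9]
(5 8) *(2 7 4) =(2 7 4)(5 8) =[0, 1, 7, 3, 2, 8, 6, 4, 5]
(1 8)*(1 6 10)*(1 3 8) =(3 8 6 10) =[0, 1, 2, 8, 4, 5, 10, 7, 6, 9, 3]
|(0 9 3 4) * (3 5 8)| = |(0 9 5 8 3 4)| = 6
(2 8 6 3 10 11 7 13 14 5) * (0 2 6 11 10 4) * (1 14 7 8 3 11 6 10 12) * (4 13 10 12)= [2, 14, 3, 13, 0, 12, 11, 10, 6, 9, 4, 8, 1, 7, 5]= (0 2 3 13 7 10 4)(1 14 5 12)(6 11 8)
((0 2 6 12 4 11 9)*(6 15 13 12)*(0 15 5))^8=[5, 1, 0, 3, 9, 2, 6, 7, 8, 13, 10, 15, 11, 4, 14, 12]=(0 5 2)(4 9 13)(11 15 12)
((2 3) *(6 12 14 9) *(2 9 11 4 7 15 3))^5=(3 11 9 4 6 7 12 15 14)=[0, 1, 2, 11, 6, 5, 7, 12, 8, 4, 10, 9, 15, 13, 3, 14]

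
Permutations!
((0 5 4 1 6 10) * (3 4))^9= (0 3 1 10 5 4 6)= [3, 10, 2, 1, 6, 4, 0, 7, 8, 9, 5]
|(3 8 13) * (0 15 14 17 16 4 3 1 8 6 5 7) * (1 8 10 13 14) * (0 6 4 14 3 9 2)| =|(0 15 1 10 13 8 3 4 9 2)(5 7 6)(14 17 16)| =30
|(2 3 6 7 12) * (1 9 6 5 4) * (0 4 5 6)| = |(0 4 1 9)(2 3 6 7 12)| = 20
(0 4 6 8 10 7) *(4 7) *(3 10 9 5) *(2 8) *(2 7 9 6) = (0 9 5 3 10 4 2 8 6 7) = [9, 1, 8, 10, 2, 3, 7, 0, 6, 5, 4]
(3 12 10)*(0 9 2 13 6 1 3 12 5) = (0 9 2 13 6 1 3 5)(10 12) = [9, 3, 13, 5, 4, 0, 1, 7, 8, 2, 12, 11, 10, 6]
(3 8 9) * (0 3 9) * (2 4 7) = [3, 1, 4, 8, 7, 5, 6, 2, 0, 9] = (9)(0 3 8)(2 4 7)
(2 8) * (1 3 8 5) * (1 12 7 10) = (1 3 8 2 5 12 7 10) = [0, 3, 5, 8, 4, 12, 6, 10, 2, 9, 1, 11, 7]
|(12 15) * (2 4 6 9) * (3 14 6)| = |(2 4 3 14 6 9)(12 15)| = 6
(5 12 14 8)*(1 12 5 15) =[0, 12, 2, 3, 4, 5, 6, 7, 15, 9, 10, 11, 14, 13, 8, 1] =(1 12 14 8 15)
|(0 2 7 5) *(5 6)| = |(0 2 7 6 5)| = 5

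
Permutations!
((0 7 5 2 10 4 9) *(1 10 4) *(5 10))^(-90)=[4, 7, 1, 3, 5, 10, 6, 9, 8, 2, 0]=(0 4 5 10)(1 7 9 2)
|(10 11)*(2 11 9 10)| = 2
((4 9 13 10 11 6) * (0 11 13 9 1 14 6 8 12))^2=(0 8)(1 6)(4 14)(11 12)=[8, 6, 2, 3, 14, 5, 1, 7, 0, 9, 10, 12, 11, 13, 4]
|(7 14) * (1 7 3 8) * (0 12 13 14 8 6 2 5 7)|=|(0 12 13 14 3 6 2 5 7 8 1)|=11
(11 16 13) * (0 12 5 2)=(0 12 5 2)(11 16 13)=[12, 1, 0, 3, 4, 2, 6, 7, 8, 9, 10, 16, 5, 11, 14, 15, 13]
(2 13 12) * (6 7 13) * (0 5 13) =(0 5 13 12 2 6 7) =[5, 1, 6, 3, 4, 13, 7, 0, 8, 9, 10, 11, 2, 12]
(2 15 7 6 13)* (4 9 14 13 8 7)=(2 15 4 9 14 13)(6 8 7)=[0, 1, 15, 3, 9, 5, 8, 6, 7, 14, 10, 11, 12, 2, 13, 4]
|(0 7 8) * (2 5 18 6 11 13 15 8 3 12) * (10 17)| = |(0 7 3 12 2 5 18 6 11 13 15 8)(10 17)| = 12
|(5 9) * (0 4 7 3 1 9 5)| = 6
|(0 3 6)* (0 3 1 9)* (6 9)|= 5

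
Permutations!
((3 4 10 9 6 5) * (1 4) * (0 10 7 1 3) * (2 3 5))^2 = (0 9 2 5 10 6 3)(1 7 4) = [9, 7, 5, 0, 1, 10, 3, 4, 8, 2, 6]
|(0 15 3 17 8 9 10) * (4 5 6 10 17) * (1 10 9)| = 11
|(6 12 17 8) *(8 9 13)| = |(6 12 17 9 13 8)| = 6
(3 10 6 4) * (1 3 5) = [0, 3, 2, 10, 5, 1, 4, 7, 8, 9, 6] = (1 3 10 6 4 5)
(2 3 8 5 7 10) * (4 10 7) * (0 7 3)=(0 7 3 8 5 4 10 2)=[7, 1, 0, 8, 10, 4, 6, 3, 5, 9, 2]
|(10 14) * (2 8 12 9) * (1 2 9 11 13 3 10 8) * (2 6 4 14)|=|(1 6 4 14 8 12 11 13 3 10 2)|=11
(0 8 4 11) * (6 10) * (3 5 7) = [8, 1, 2, 5, 11, 7, 10, 3, 4, 9, 6, 0] = (0 8 4 11)(3 5 7)(6 10)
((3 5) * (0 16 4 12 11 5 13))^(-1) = (0 13 3 5 11 12 4 16) = [13, 1, 2, 5, 16, 11, 6, 7, 8, 9, 10, 12, 4, 3, 14, 15, 0]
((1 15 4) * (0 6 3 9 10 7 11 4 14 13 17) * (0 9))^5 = (0 3 6)(1 9)(4 17)(7 14)(10 15)(11 13) = [3, 9, 2, 6, 17, 5, 0, 14, 8, 1, 15, 13, 12, 11, 7, 10, 16, 4]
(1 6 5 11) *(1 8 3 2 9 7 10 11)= [0, 6, 9, 2, 4, 1, 5, 10, 3, 7, 11, 8]= (1 6 5)(2 9 7 10 11 8 3)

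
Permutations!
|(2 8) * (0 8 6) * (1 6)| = |(0 8 2 1 6)| = 5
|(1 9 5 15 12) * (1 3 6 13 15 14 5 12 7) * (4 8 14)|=|(1 9 12 3 6 13 15 7)(4 8 14 5)|=8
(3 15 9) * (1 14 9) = (1 14 9 3 15) = [0, 14, 2, 15, 4, 5, 6, 7, 8, 3, 10, 11, 12, 13, 9, 1]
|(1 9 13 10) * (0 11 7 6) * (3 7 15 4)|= 28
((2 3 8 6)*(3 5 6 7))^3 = (8) = [0, 1, 2, 3, 4, 5, 6, 7, 8]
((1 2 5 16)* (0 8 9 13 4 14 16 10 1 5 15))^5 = (0 14 2 13 10 8 16 15 4 1 9 5) = [14, 9, 13, 3, 1, 0, 6, 7, 16, 5, 8, 11, 12, 10, 2, 4, 15]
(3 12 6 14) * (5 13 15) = (3 12 6 14)(5 13 15) = [0, 1, 2, 12, 4, 13, 14, 7, 8, 9, 10, 11, 6, 15, 3, 5]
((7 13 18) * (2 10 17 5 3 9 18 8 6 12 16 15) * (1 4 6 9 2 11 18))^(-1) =(1 9 8 13 7 18 11 15 16 12 6 4)(2 3 5 17 10) =[0, 9, 3, 5, 1, 17, 4, 18, 13, 8, 2, 15, 6, 7, 14, 16, 12, 10, 11]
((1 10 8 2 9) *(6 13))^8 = (13)(1 2 10 9 8) = [0, 2, 10, 3, 4, 5, 6, 7, 1, 8, 9, 11, 12, 13]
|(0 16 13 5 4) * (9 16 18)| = |(0 18 9 16 13 5 4)| = 7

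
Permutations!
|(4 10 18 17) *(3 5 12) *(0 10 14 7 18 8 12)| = |(0 10 8 12 3 5)(4 14 7 18 17)| = 30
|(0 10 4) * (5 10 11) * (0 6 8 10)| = 12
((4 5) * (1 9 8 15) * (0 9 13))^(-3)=(0 15)(1 9)(4 5)(8 13)=[15, 9, 2, 3, 5, 4, 6, 7, 13, 1, 10, 11, 12, 8, 14, 0]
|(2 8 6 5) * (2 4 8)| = 4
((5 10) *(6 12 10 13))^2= (5 6 10 13 12)= [0, 1, 2, 3, 4, 6, 10, 7, 8, 9, 13, 11, 5, 12]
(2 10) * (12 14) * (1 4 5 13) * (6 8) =(1 4 5 13)(2 10)(6 8)(12 14) =[0, 4, 10, 3, 5, 13, 8, 7, 6, 9, 2, 11, 14, 1, 12]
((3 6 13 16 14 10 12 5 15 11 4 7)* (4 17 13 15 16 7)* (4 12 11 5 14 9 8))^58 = (3 13 11 14 4 9 5 6 7 17 10 12 8 16 15) = [0, 1, 2, 13, 9, 6, 7, 17, 16, 5, 12, 14, 8, 11, 4, 3, 15, 10]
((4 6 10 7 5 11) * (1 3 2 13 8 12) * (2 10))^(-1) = [0, 12, 6, 1, 11, 7, 4, 10, 13, 9, 3, 5, 8, 2] = (1 12 8 13 2 6 4 11 5 7 10 3)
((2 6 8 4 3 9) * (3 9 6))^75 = (2 8)(3 4)(6 9) = [0, 1, 8, 4, 3, 5, 9, 7, 2, 6]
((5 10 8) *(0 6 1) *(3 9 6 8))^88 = (10) = [0, 1, 2, 3, 4, 5, 6, 7, 8, 9, 10]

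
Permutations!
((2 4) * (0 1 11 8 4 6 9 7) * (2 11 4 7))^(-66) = [0, 1, 2, 3, 4, 5, 6, 7, 8, 9, 10, 11] = (11)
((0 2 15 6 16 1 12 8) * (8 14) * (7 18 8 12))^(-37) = [8, 16, 0, 3, 4, 5, 15, 1, 18, 9, 10, 11, 14, 13, 12, 2, 6, 17, 7] = (0 8 18 7 1 16 6 15 2)(12 14)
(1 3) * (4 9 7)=(1 3)(4 9 7)=[0, 3, 2, 1, 9, 5, 6, 4, 8, 7]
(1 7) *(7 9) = (1 9 7) = [0, 9, 2, 3, 4, 5, 6, 1, 8, 7]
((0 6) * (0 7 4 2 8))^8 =[7, 1, 0, 3, 8, 5, 4, 2, 6] =(0 7 2)(4 8 6)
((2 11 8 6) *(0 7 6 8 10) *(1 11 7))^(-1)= (0 10 11 1)(2 6 7)= [10, 0, 6, 3, 4, 5, 7, 2, 8, 9, 11, 1]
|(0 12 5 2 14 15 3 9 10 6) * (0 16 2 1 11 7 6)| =|(0 12 5 1 11 7 6 16 2 14 15 3 9 10)| =14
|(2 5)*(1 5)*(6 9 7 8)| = |(1 5 2)(6 9 7 8)| = 12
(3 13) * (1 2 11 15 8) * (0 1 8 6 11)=(0 1 2)(3 13)(6 11 15)=[1, 2, 0, 13, 4, 5, 11, 7, 8, 9, 10, 15, 12, 3, 14, 6]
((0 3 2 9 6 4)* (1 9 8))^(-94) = [2, 6, 1, 8, 3, 5, 0, 7, 9, 4] = (0 2 1 6)(3 8 9 4)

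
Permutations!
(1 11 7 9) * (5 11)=(1 5 11 7 9)=[0, 5, 2, 3, 4, 11, 6, 9, 8, 1, 10, 7]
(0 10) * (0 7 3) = (0 10 7 3) = [10, 1, 2, 0, 4, 5, 6, 3, 8, 9, 7]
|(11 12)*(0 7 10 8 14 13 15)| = 14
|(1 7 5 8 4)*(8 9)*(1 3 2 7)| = 7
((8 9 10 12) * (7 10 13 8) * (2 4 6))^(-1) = [0, 1, 6, 3, 2, 5, 4, 12, 13, 8, 7, 11, 10, 9] = (2 6 4)(7 12 10)(8 13 9)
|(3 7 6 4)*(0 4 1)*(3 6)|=|(0 4 6 1)(3 7)|=4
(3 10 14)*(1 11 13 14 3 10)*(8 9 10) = (1 11 13 14 8 9 10 3) = [0, 11, 2, 1, 4, 5, 6, 7, 9, 10, 3, 13, 12, 14, 8]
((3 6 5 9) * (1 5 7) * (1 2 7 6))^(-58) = (1 9)(3 5) = [0, 9, 2, 5, 4, 3, 6, 7, 8, 1]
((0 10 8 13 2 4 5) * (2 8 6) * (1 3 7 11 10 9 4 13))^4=(1 10 8 11 13 7 2 3 6)=[0, 10, 3, 6, 4, 5, 1, 2, 11, 9, 8, 13, 12, 7]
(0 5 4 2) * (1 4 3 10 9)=(0 5 3 10 9 1 4 2)=[5, 4, 0, 10, 2, 3, 6, 7, 8, 1, 9]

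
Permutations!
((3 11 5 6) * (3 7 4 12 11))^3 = [0, 1, 2, 3, 5, 4, 12, 11, 8, 9, 10, 7, 6] = (4 5)(6 12)(7 11)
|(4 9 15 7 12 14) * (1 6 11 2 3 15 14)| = 24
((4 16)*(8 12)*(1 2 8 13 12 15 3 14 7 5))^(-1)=(1 5 7 14 3 15 8 2)(4 16)(12 13)=[0, 5, 1, 15, 16, 7, 6, 14, 2, 9, 10, 11, 13, 12, 3, 8, 4]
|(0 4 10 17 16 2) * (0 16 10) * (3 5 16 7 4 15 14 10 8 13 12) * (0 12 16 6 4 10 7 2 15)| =|(3 5 6 4 12)(7 10 17 8 13 16 15 14)| =40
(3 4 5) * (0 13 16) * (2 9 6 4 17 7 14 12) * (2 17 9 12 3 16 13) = (0 2 12 17 7 14 3 9 6 4 5 16) = [2, 1, 12, 9, 5, 16, 4, 14, 8, 6, 10, 11, 17, 13, 3, 15, 0, 7]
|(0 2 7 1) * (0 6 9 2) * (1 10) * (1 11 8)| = 8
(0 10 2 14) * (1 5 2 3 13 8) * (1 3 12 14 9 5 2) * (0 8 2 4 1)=(0 10 12 14 8 3 13 2 9 5)(1 4)=[10, 4, 9, 13, 1, 0, 6, 7, 3, 5, 12, 11, 14, 2, 8]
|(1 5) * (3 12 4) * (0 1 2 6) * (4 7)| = |(0 1 5 2 6)(3 12 7 4)| = 20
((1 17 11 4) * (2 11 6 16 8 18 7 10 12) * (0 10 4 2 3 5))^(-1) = (0 5 3 12 10)(1 4 7 18 8 16 6 17)(2 11) = [5, 4, 11, 12, 7, 3, 17, 18, 16, 9, 0, 2, 10, 13, 14, 15, 6, 1, 8]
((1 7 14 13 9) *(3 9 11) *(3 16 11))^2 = [0, 14, 2, 1, 4, 5, 6, 13, 8, 7, 10, 11, 12, 9, 3, 15, 16] = (16)(1 14 3)(7 13 9)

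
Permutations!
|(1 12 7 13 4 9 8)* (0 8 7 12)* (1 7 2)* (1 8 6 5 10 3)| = 6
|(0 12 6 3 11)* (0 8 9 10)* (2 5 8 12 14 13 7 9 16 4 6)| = 18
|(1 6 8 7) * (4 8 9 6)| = |(1 4 8 7)(6 9)| = 4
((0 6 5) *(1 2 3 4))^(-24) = (6) = [0, 1, 2, 3, 4, 5, 6]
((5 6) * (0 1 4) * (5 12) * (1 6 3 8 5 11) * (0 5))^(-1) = (0 8 3 5 4 1 11 12 6) = [8, 11, 2, 5, 1, 4, 0, 7, 3, 9, 10, 12, 6]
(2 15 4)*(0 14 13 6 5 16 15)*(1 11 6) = (0 14 13 1 11 6 5 16 15 4 2) = [14, 11, 0, 3, 2, 16, 5, 7, 8, 9, 10, 6, 12, 1, 13, 4, 15]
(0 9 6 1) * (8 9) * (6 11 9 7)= [8, 0, 2, 3, 4, 5, 1, 6, 7, 11, 10, 9]= (0 8 7 6 1)(9 11)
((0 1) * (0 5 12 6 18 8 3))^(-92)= (0 6)(1 18)(3 12)(5 8)= [6, 18, 2, 12, 4, 8, 0, 7, 5, 9, 10, 11, 3, 13, 14, 15, 16, 17, 1]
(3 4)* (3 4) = (4) = [0, 1, 2, 3, 4]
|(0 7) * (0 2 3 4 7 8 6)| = 12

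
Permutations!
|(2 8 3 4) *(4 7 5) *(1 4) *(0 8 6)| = 9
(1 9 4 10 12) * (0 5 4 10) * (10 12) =(0 5 4)(1 9 12) =[5, 9, 2, 3, 0, 4, 6, 7, 8, 12, 10, 11, 1]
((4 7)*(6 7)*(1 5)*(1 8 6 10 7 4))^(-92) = (1 7 10 4 6 8 5) = [0, 7, 2, 3, 6, 1, 8, 10, 5, 9, 4]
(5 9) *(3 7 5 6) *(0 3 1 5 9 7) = (0 3)(1 5 7 9 6) = [3, 5, 2, 0, 4, 7, 1, 9, 8, 6]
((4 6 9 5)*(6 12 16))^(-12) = (16) = [0, 1, 2, 3, 4, 5, 6, 7, 8, 9, 10, 11, 12, 13, 14, 15, 16]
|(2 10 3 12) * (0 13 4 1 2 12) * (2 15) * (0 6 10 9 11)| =|(0 13 4 1 15 2 9 11)(3 6 10)| =24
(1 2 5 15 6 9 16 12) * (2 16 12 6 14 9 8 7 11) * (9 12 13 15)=(1 16 6 8 7 11 2 5 9 13 15 14 12)=[0, 16, 5, 3, 4, 9, 8, 11, 7, 13, 10, 2, 1, 15, 12, 14, 6]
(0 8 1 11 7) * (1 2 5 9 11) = [8, 1, 5, 3, 4, 9, 6, 0, 2, 11, 10, 7] = (0 8 2 5 9 11 7)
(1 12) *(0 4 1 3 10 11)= (0 4 1 12 3 10 11)= [4, 12, 2, 10, 1, 5, 6, 7, 8, 9, 11, 0, 3]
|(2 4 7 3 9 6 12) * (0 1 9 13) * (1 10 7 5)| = 35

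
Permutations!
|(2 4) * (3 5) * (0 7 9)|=6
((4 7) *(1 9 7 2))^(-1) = [0, 2, 4, 3, 7, 5, 6, 9, 8, 1] = (1 2 4 7 9)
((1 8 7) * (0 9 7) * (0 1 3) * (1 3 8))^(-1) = [3, 1, 2, 8, 4, 5, 6, 9, 7, 0] = (0 3 8 7 9)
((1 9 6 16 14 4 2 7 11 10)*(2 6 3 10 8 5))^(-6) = (1 3)(2 5 8 11 7)(4 16)(6 14)(9 10) = [0, 3, 5, 1, 16, 8, 14, 2, 11, 10, 9, 7, 12, 13, 6, 15, 4]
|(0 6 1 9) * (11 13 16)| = 12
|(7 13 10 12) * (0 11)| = |(0 11)(7 13 10 12)| = 4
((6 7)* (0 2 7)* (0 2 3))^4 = (2 7 6) = [0, 1, 7, 3, 4, 5, 2, 6]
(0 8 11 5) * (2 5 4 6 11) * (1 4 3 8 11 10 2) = (0 11 3 8 1 4 6 10 2 5) = [11, 4, 5, 8, 6, 0, 10, 7, 1, 9, 2, 3]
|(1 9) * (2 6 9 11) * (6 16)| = |(1 11 2 16 6 9)| = 6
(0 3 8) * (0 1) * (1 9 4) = (0 3 8 9 4 1) = [3, 0, 2, 8, 1, 5, 6, 7, 9, 4]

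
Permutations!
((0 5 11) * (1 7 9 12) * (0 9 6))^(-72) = (12) = [0, 1, 2, 3, 4, 5, 6, 7, 8, 9, 10, 11, 12]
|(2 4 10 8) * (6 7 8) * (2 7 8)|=|(2 4 10 6 8 7)|=6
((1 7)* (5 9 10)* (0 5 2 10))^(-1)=(0 9 5)(1 7)(2 10)=[9, 7, 10, 3, 4, 0, 6, 1, 8, 5, 2]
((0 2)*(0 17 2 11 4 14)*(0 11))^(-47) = (2 17)(4 14 11) = [0, 1, 17, 3, 14, 5, 6, 7, 8, 9, 10, 4, 12, 13, 11, 15, 16, 2]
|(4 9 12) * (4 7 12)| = 2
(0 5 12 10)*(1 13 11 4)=(0 5 12 10)(1 13 11 4)=[5, 13, 2, 3, 1, 12, 6, 7, 8, 9, 0, 4, 10, 11]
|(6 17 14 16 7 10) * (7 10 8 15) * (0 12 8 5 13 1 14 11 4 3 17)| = |(0 12 8 15 7 5 13 1 14 16 10 6)(3 17 11 4)| = 12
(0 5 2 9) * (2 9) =[5, 1, 2, 3, 4, 9, 6, 7, 8, 0] =(0 5 9)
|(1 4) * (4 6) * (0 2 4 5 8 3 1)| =15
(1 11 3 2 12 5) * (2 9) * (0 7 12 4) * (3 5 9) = (0 7 12 9 2 4)(1 11 5) = [7, 11, 4, 3, 0, 1, 6, 12, 8, 2, 10, 5, 9]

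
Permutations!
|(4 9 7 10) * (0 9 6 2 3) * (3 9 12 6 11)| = |(0 12 6 2 9 7 10 4 11 3)| = 10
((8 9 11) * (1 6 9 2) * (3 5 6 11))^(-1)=[0, 2, 8, 9, 4, 3, 5, 7, 11, 6, 10, 1]=(1 2 8 11)(3 9 6 5)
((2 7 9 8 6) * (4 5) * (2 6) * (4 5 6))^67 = [0, 1, 8, 3, 6, 5, 4, 2, 9, 7] = (2 8 9 7)(4 6)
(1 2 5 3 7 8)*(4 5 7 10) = (1 2 7 8)(3 10 4 5) = [0, 2, 7, 10, 5, 3, 6, 8, 1, 9, 4]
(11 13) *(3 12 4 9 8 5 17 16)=(3 12 4 9 8 5 17 16)(11 13)=[0, 1, 2, 12, 9, 17, 6, 7, 5, 8, 10, 13, 4, 11, 14, 15, 3, 16]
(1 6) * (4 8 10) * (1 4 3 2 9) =(1 6 4 8 10 3 2 9) =[0, 6, 9, 2, 8, 5, 4, 7, 10, 1, 3]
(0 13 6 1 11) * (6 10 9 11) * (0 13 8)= (0 8)(1 6)(9 11 13 10)= [8, 6, 2, 3, 4, 5, 1, 7, 0, 11, 9, 13, 12, 10]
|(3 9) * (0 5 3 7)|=5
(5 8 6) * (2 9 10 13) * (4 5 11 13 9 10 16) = (2 10 9 16 4 5 8 6 11 13) = [0, 1, 10, 3, 5, 8, 11, 7, 6, 16, 9, 13, 12, 2, 14, 15, 4]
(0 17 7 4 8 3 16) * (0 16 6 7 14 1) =[17, 0, 2, 6, 8, 5, 7, 4, 3, 9, 10, 11, 12, 13, 1, 15, 16, 14] =(0 17 14 1)(3 6 7 4 8)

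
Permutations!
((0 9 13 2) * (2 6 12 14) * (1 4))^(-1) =(0 2 14 12 6 13 9)(1 4) =[2, 4, 14, 3, 1, 5, 13, 7, 8, 0, 10, 11, 6, 9, 12]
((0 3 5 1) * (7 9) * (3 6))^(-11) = (0 1 5 3 6)(7 9) = [1, 5, 2, 6, 4, 3, 0, 9, 8, 7]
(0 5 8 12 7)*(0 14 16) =(0 5 8 12 7 14 16) =[5, 1, 2, 3, 4, 8, 6, 14, 12, 9, 10, 11, 7, 13, 16, 15, 0]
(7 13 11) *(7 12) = [0, 1, 2, 3, 4, 5, 6, 13, 8, 9, 10, 12, 7, 11] = (7 13 11 12)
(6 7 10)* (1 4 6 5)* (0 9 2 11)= (0 9 2 11)(1 4 6 7 10 5)= [9, 4, 11, 3, 6, 1, 7, 10, 8, 2, 5, 0]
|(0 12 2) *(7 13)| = 6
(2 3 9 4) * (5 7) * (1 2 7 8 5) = (1 2 3 9 4 7)(5 8) = [0, 2, 3, 9, 7, 8, 6, 1, 5, 4]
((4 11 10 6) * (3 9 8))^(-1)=[0, 1, 2, 8, 6, 5, 10, 7, 9, 3, 11, 4]=(3 8 9)(4 6 10 11)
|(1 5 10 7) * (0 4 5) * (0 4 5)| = |(0 5 10 7 1 4)| = 6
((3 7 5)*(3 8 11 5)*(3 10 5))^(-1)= (3 11 8 5 10 7)= [0, 1, 2, 11, 4, 10, 6, 3, 5, 9, 7, 8]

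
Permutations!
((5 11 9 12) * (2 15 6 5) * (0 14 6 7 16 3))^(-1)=(0 3 16 7 15 2 12 9 11 5 6 14)=[3, 1, 12, 16, 4, 6, 14, 15, 8, 11, 10, 5, 9, 13, 0, 2, 7]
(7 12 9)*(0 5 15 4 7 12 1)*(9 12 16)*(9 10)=(0 5 15 4 7 1)(9 16 10)=[5, 0, 2, 3, 7, 15, 6, 1, 8, 16, 9, 11, 12, 13, 14, 4, 10]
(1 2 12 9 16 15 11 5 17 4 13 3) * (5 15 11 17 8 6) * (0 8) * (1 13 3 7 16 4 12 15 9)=(0 8 6 5)(1 2 15 17 12)(3 13 7 16 11 9 4)=[8, 2, 15, 13, 3, 0, 5, 16, 6, 4, 10, 9, 1, 7, 14, 17, 11, 12]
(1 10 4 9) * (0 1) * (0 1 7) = (0 7)(1 10 4 9) = [7, 10, 2, 3, 9, 5, 6, 0, 8, 1, 4]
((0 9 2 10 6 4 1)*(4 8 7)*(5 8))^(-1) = (0 1 4 7 8 5 6 10 2 9) = [1, 4, 9, 3, 7, 6, 10, 8, 5, 0, 2]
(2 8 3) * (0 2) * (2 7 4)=(0 7 4 2 8 3)=[7, 1, 8, 0, 2, 5, 6, 4, 3]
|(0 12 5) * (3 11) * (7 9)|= |(0 12 5)(3 11)(7 9)|= 6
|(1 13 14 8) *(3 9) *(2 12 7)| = |(1 13 14 8)(2 12 7)(3 9)| = 12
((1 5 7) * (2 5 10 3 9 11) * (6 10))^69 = (1 2 3)(5 9 6)(7 11 10) = [0, 2, 3, 1, 4, 9, 5, 11, 8, 6, 7, 10]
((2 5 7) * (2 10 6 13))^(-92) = (2 6 7)(5 13 10) = [0, 1, 6, 3, 4, 13, 7, 2, 8, 9, 5, 11, 12, 10]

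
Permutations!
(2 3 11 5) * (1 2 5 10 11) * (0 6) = [6, 2, 3, 1, 4, 5, 0, 7, 8, 9, 11, 10] = (0 6)(1 2 3)(10 11)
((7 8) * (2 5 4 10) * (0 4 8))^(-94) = (0 5 4 8 10 7 2) = [5, 1, 0, 3, 8, 4, 6, 2, 10, 9, 7]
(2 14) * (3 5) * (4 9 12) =[0, 1, 14, 5, 9, 3, 6, 7, 8, 12, 10, 11, 4, 13, 2] =(2 14)(3 5)(4 9 12)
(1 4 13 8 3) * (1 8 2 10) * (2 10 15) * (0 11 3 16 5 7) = (0 11 3 8 16 5 7)(1 4 13 10)(2 15) = [11, 4, 15, 8, 13, 7, 6, 0, 16, 9, 1, 3, 12, 10, 14, 2, 5]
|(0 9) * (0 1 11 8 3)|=|(0 9 1 11 8 3)|=6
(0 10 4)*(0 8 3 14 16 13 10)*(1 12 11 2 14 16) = (1 12 11 2 14)(3 16 13 10 4 8) = [0, 12, 14, 16, 8, 5, 6, 7, 3, 9, 4, 2, 11, 10, 1, 15, 13]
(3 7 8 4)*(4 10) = (3 7 8 10 4) = [0, 1, 2, 7, 3, 5, 6, 8, 10, 9, 4]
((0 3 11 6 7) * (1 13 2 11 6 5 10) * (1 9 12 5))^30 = (0 6)(1 2)(3 7)(5 9)(10 12)(11 13) = [6, 2, 1, 7, 4, 9, 0, 3, 8, 5, 12, 13, 10, 11]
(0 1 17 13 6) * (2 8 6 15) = (0 1 17 13 15 2 8 6) = [1, 17, 8, 3, 4, 5, 0, 7, 6, 9, 10, 11, 12, 15, 14, 2, 16, 13]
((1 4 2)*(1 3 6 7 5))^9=(1 2 6 5 4 3 7)=[0, 2, 6, 7, 3, 4, 5, 1]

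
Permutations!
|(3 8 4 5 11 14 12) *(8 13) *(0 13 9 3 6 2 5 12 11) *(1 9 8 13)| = |(0 1 9 3 8 4 12 6 2 5)(11 14)| = 10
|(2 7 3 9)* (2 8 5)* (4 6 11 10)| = 12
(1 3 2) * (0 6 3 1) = (0 6 3 2) = [6, 1, 0, 2, 4, 5, 3]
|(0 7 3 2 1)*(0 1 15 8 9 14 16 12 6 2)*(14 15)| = |(0 7 3)(2 14 16 12 6)(8 9 15)| = 15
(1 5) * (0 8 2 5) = [8, 0, 5, 3, 4, 1, 6, 7, 2] = (0 8 2 5 1)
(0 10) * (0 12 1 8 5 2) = (0 10 12 1 8 5 2) = [10, 8, 0, 3, 4, 2, 6, 7, 5, 9, 12, 11, 1]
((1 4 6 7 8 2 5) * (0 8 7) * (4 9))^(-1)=(0 6 4 9 1 5 2 8)=[6, 5, 8, 3, 9, 2, 4, 7, 0, 1]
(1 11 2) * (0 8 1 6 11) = (0 8 1)(2 6 11) = [8, 0, 6, 3, 4, 5, 11, 7, 1, 9, 10, 2]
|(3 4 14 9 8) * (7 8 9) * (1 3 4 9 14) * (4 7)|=|(1 3 9 14 4)(7 8)|=10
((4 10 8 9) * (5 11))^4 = (11) = [0, 1, 2, 3, 4, 5, 6, 7, 8, 9, 10, 11]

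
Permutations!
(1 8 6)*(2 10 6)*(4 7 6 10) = (10)(1 8 2 4 7 6) = [0, 8, 4, 3, 7, 5, 1, 6, 2, 9, 10]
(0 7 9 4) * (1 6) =(0 7 9 4)(1 6) =[7, 6, 2, 3, 0, 5, 1, 9, 8, 4]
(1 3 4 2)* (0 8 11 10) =(0 8 11 10)(1 3 4 2) =[8, 3, 1, 4, 2, 5, 6, 7, 11, 9, 0, 10]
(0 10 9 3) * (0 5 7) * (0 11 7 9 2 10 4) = [4, 1, 10, 5, 0, 9, 6, 11, 8, 3, 2, 7] = (0 4)(2 10)(3 5 9)(7 11)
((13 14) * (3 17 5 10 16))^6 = [0, 1, 2, 17, 4, 10, 6, 7, 8, 9, 16, 11, 12, 13, 14, 15, 3, 5] = (3 17 5 10 16)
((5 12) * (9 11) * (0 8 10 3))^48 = [0, 1, 2, 3, 4, 5, 6, 7, 8, 9, 10, 11, 12] = (12)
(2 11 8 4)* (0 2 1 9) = [2, 9, 11, 3, 1, 5, 6, 7, 4, 0, 10, 8] = (0 2 11 8 4 1 9)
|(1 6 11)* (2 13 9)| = 3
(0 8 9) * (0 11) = (0 8 9 11) = [8, 1, 2, 3, 4, 5, 6, 7, 9, 11, 10, 0]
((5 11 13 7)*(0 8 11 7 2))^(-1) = (0 2 13 11 8)(5 7) = [2, 1, 13, 3, 4, 7, 6, 5, 0, 9, 10, 8, 12, 11]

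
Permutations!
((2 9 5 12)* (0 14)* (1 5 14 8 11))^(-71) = [8, 5, 9, 3, 4, 12, 6, 7, 11, 14, 10, 1, 2, 13, 0] = (0 8 11 1 5 12 2 9 14)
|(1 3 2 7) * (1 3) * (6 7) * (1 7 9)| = 6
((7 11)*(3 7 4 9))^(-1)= (3 9 4 11 7)= [0, 1, 2, 9, 11, 5, 6, 3, 8, 4, 10, 7]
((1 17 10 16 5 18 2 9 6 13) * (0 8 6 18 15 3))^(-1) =[3, 13, 18, 15, 4, 16, 8, 7, 0, 2, 17, 11, 12, 6, 14, 5, 10, 1, 9] =(0 3 15 5 16 10 17 1 13 6 8)(2 18 9)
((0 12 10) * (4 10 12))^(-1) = [10, 1, 2, 3, 0, 5, 6, 7, 8, 9, 4, 11, 12] = (12)(0 10 4)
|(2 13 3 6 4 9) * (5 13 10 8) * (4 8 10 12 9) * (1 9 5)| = 9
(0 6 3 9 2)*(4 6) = (0 4 6 3 9 2) = [4, 1, 0, 9, 6, 5, 3, 7, 8, 2]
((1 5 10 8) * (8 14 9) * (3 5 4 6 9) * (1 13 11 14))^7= (1 14 9 10 11 6 5 13 4 3 8)= [0, 14, 2, 8, 3, 13, 5, 7, 1, 10, 11, 6, 12, 4, 9]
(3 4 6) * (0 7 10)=[7, 1, 2, 4, 6, 5, 3, 10, 8, 9, 0]=(0 7 10)(3 4 6)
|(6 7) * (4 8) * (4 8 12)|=|(4 12)(6 7)|=2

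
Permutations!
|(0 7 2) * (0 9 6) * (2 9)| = 4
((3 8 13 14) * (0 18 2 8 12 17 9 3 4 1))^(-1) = (0 1 4 14 13 8 2 18)(3 9 17 12) = [1, 4, 18, 9, 14, 5, 6, 7, 2, 17, 10, 11, 3, 8, 13, 15, 16, 12, 0]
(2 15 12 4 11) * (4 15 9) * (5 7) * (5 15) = (2 9 4 11)(5 7 15 12) = [0, 1, 9, 3, 11, 7, 6, 15, 8, 4, 10, 2, 5, 13, 14, 12]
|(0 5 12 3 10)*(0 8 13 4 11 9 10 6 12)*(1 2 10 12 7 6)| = 10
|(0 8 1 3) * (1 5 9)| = |(0 8 5 9 1 3)| = 6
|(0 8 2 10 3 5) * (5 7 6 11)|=|(0 8 2 10 3 7 6 11 5)|=9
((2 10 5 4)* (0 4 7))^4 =(0 5 2)(4 7 10) =[5, 1, 0, 3, 7, 2, 6, 10, 8, 9, 4]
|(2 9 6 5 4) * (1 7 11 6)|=8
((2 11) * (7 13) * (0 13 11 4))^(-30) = (13) = [0, 1, 2, 3, 4, 5, 6, 7, 8, 9, 10, 11, 12, 13]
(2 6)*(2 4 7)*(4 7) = (2 6 7) = [0, 1, 6, 3, 4, 5, 7, 2]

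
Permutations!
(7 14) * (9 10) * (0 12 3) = [12, 1, 2, 0, 4, 5, 6, 14, 8, 10, 9, 11, 3, 13, 7] = (0 12 3)(7 14)(9 10)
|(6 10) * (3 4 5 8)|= |(3 4 5 8)(6 10)|= 4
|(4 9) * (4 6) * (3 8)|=|(3 8)(4 9 6)|=6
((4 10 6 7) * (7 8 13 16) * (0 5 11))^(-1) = [11, 1, 2, 3, 7, 0, 10, 16, 6, 9, 4, 5, 12, 8, 14, 15, 13] = (0 11 5)(4 7 16 13 8 6 10)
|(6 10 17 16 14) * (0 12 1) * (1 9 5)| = |(0 12 9 5 1)(6 10 17 16 14)| = 5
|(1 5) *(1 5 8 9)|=3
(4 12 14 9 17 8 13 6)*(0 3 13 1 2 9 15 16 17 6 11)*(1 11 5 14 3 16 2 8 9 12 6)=[16, 8, 12, 13, 6, 14, 4, 7, 11, 1, 10, 0, 3, 5, 15, 2, 17, 9]=(0 16 17 9 1 8 11)(2 12 3 13 5 14 15)(4 6)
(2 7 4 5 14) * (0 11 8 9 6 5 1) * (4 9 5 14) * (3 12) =(0 11 8 5 4 1)(2 7 9 6 14)(3 12) =[11, 0, 7, 12, 1, 4, 14, 9, 5, 6, 10, 8, 3, 13, 2]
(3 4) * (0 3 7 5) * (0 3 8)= (0 8)(3 4 7 5)= [8, 1, 2, 4, 7, 3, 6, 5, 0]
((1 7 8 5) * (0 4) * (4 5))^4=(0 8 1)(4 7 5)=[8, 0, 2, 3, 7, 4, 6, 5, 1]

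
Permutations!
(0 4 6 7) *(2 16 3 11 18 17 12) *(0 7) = [4, 1, 16, 11, 6, 5, 0, 7, 8, 9, 10, 18, 2, 13, 14, 15, 3, 12, 17] = (0 4 6)(2 16 3 11 18 17 12)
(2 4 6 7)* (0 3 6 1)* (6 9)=(0 3 9 6 7 2 4 1)=[3, 0, 4, 9, 1, 5, 7, 2, 8, 6]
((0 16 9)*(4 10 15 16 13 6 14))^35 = (0 9 16 15 10 4 14 6 13) = [9, 1, 2, 3, 14, 5, 13, 7, 8, 16, 4, 11, 12, 0, 6, 10, 15]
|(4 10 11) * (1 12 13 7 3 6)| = |(1 12 13 7 3 6)(4 10 11)| = 6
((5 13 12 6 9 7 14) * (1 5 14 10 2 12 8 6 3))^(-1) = (14)(1 3 12 2 10 7 9 6 8 13 5) = [0, 3, 10, 12, 4, 1, 8, 9, 13, 6, 7, 11, 2, 5, 14]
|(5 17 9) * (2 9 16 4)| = |(2 9 5 17 16 4)| = 6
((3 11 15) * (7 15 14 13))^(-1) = [0, 1, 2, 15, 4, 5, 6, 13, 8, 9, 10, 3, 12, 14, 11, 7] = (3 15 7 13 14 11)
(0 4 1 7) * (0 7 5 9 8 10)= (0 4 1 5 9 8 10)= [4, 5, 2, 3, 1, 9, 6, 7, 10, 8, 0]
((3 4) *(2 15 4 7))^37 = (2 4 7 15 3) = [0, 1, 4, 2, 7, 5, 6, 15, 8, 9, 10, 11, 12, 13, 14, 3]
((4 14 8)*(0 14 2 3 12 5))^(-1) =(0 5 12 3 2 4 8 14) =[5, 1, 4, 2, 8, 12, 6, 7, 14, 9, 10, 11, 3, 13, 0]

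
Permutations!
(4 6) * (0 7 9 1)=[7, 0, 2, 3, 6, 5, 4, 9, 8, 1]=(0 7 9 1)(4 6)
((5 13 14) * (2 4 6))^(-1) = (2 6 4)(5 14 13) = [0, 1, 6, 3, 2, 14, 4, 7, 8, 9, 10, 11, 12, 5, 13]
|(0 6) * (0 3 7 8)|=|(0 6 3 7 8)|=5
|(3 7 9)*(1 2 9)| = |(1 2 9 3 7)| = 5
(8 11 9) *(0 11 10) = (0 11 9 8 10) = [11, 1, 2, 3, 4, 5, 6, 7, 10, 8, 0, 9]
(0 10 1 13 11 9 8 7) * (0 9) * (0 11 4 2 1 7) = (0 10 7 9 8)(1 13 4 2) = [10, 13, 1, 3, 2, 5, 6, 9, 0, 8, 7, 11, 12, 4]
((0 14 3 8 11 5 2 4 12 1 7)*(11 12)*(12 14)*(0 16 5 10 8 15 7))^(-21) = [0, 1, 4, 15, 11, 2, 6, 16, 14, 9, 8, 10, 12, 13, 3, 7, 5] = (2 4 11 10 8 14 3 15 7 16 5)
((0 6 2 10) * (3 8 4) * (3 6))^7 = [0, 1, 2, 3, 4, 5, 6, 7, 8, 9, 10] = (10)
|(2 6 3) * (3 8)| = 4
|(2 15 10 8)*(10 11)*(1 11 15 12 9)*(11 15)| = 8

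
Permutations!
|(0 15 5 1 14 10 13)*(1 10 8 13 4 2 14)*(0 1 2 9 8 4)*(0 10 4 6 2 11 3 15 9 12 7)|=12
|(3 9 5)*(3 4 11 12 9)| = |(4 11 12 9 5)| = 5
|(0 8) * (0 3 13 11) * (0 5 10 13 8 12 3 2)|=20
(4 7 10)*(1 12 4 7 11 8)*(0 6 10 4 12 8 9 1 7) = (12)(0 6 10)(1 8 7 4 11 9) = [6, 8, 2, 3, 11, 5, 10, 4, 7, 1, 0, 9, 12]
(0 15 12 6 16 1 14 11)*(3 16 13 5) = (0 15 12 6 13 5 3 16 1 14 11) = [15, 14, 2, 16, 4, 3, 13, 7, 8, 9, 10, 0, 6, 5, 11, 12, 1]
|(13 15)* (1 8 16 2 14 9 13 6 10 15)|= |(1 8 16 2 14 9 13)(6 10 15)|= 21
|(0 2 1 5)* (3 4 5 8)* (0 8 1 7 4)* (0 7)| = 10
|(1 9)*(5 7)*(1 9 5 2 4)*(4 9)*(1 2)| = |(1 5 7)(2 9 4)| = 3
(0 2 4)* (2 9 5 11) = (0 9 5 11 2 4) = [9, 1, 4, 3, 0, 11, 6, 7, 8, 5, 10, 2]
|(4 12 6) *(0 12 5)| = |(0 12 6 4 5)| = 5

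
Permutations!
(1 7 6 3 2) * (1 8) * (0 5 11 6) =(0 5 11 6 3 2 8 1 7) =[5, 7, 8, 2, 4, 11, 3, 0, 1, 9, 10, 6]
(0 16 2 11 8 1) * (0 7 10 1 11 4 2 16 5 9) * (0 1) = (16)(0 5 9 1 7 10)(2 4)(8 11) = [5, 7, 4, 3, 2, 9, 6, 10, 11, 1, 0, 8, 12, 13, 14, 15, 16]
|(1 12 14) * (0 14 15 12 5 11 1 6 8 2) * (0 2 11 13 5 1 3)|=6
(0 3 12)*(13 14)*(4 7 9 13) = (0 3 12)(4 7 9 13 14) = [3, 1, 2, 12, 7, 5, 6, 9, 8, 13, 10, 11, 0, 14, 4]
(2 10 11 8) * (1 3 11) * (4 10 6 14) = (1 3 11 8 2 6 14 4 10) = [0, 3, 6, 11, 10, 5, 14, 7, 2, 9, 1, 8, 12, 13, 4]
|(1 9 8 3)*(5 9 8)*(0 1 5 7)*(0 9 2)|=6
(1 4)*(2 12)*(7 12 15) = (1 4)(2 15 7 12) = [0, 4, 15, 3, 1, 5, 6, 12, 8, 9, 10, 11, 2, 13, 14, 7]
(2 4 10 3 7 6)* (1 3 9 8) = (1 3 7 6 2 4 10 9 8) = [0, 3, 4, 7, 10, 5, 2, 6, 1, 8, 9]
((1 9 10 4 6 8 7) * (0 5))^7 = (10)(0 5) = [5, 1, 2, 3, 4, 0, 6, 7, 8, 9, 10]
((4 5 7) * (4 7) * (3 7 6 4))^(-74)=(3 7 6 4 5)=[0, 1, 2, 7, 5, 3, 4, 6]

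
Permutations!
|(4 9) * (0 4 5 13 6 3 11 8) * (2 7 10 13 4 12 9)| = |(0 12 9 5 4 2 7 10 13 6 3 11 8)| = 13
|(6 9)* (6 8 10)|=|(6 9 8 10)|=4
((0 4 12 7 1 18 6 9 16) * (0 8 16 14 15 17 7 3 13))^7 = (0 12 13 4 3)(1 7 17 15 14 9 6 18)(8 16) = [12, 7, 2, 0, 3, 5, 18, 17, 16, 6, 10, 11, 13, 4, 9, 14, 8, 15, 1]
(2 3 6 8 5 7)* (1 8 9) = (1 8 5 7 2 3 6 9) = [0, 8, 3, 6, 4, 7, 9, 2, 5, 1]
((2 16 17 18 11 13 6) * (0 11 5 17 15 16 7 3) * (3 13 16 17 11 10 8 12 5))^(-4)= [15, 1, 2, 16, 4, 0, 6, 7, 18, 9, 17, 10, 3, 13, 14, 12, 8, 5, 11]= (0 15 12 3 16 8 18 11 10 17 5)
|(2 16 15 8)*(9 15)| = 5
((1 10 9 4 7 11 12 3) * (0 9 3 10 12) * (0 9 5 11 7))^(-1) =(0 4 9 11 5)(1 3 10 12) =[4, 3, 2, 10, 9, 0, 6, 7, 8, 11, 12, 5, 1]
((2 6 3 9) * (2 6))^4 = [0, 1, 2, 9, 4, 5, 3, 7, 8, 6] = (3 9 6)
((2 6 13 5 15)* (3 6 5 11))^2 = (2 15 5)(3 13)(6 11) = [0, 1, 15, 13, 4, 2, 11, 7, 8, 9, 10, 6, 12, 3, 14, 5]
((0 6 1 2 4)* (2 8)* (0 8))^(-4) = (0 1 6)(2 8 4) = [1, 6, 8, 3, 2, 5, 0, 7, 4]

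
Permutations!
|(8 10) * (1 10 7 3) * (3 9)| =6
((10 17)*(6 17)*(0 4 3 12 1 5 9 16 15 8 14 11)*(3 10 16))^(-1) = [11, 12, 2, 9, 0, 1, 10, 7, 15, 5, 4, 14, 3, 13, 8, 16, 17, 6] = (0 11 14 8 15 16 17 6 10 4)(1 12 3 9 5)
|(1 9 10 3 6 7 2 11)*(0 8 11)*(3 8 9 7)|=|(0 9 10 8 11 1 7 2)(3 6)|=8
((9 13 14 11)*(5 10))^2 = (9 14)(11 13) = [0, 1, 2, 3, 4, 5, 6, 7, 8, 14, 10, 13, 12, 11, 9]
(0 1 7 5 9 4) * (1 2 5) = [2, 7, 5, 3, 0, 9, 6, 1, 8, 4] = (0 2 5 9 4)(1 7)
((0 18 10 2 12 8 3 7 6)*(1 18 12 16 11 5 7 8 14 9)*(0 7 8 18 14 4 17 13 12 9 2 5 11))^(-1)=(0 16 2 14 1 9)(3 8 5 10 18)(4 12 13 17)(6 7)=[16, 9, 14, 8, 12, 10, 7, 6, 5, 0, 18, 11, 13, 17, 1, 15, 2, 4, 3]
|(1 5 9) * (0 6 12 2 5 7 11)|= |(0 6 12 2 5 9 1 7 11)|= 9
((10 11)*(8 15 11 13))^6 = (8 15 11 10 13) = [0, 1, 2, 3, 4, 5, 6, 7, 15, 9, 13, 10, 12, 8, 14, 11]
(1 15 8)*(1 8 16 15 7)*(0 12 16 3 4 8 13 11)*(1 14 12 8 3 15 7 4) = (0 8 13 11)(1 4 3)(7 14 12 16) = [8, 4, 2, 1, 3, 5, 6, 14, 13, 9, 10, 0, 16, 11, 12, 15, 7]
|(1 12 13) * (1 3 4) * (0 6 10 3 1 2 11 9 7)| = 9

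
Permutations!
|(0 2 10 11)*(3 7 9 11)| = |(0 2 10 3 7 9 11)| = 7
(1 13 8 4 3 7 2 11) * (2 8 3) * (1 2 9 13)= [0, 1, 11, 7, 9, 5, 6, 8, 4, 13, 10, 2, 12, 3]= (2 11)(3 7 8 4 9 13)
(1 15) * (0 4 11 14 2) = [4, 15, 0, 3, 11, 5, 6, 7, 8, 9, 10, 14, 12, 13, 2, 1] = (0 4 11 14 2)(1 15)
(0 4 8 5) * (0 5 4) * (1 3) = (1 3)(4 8) = [0, 3, 2, 1, 8, 5, 6, 7, 4]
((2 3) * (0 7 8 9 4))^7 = (0 8 4 7 9)(2 3) = [8, 1, 3, 2, 7, 5, 6, 9, 4, 0]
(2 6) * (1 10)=[0, 10, 6, 3, 4, 5, 2, 7, 8, 9, 1]=(1 10)(2 6)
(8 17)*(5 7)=(5 7)(8 17)=[0, 1, 2, 3, 4, 7, 6, 5, 17, 9, 10, 11, 12, 13, 14, 15, 16, 8]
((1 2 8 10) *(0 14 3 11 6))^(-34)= (0 14 3 11 6)(1 8)(2 10)= [14, 8, 10, 11, 4, 5, 0, 7, 1, 9, 2, 6, 12, 13, 3]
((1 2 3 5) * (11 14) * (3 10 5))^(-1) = (1 5 10 2)(11 14) = [0, 5, 1, 3, 4, 10, 6, 7, 8, 9, 2, 14, 12, 13, 11]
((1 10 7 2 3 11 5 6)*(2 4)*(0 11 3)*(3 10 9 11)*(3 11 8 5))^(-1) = (0 2 4 7 10 3 11)(1 6 5 8 9) = [2, 6, 4, 11, 7, 8, 5, 10, 9, 1, 3, 0]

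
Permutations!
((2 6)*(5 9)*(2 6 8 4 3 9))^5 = [0, 1, 5, 4, 8, 9, 6, 7, 2, 3] = (2 5 9 3 4 8)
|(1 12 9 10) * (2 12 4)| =6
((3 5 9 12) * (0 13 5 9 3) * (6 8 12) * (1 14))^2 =(14)(0 5 9 8)(3 6 12 13) =[5, 1, 2, 6, 4, 9, 12, 7, 0, 8, 10, 11, 13, 3, 14]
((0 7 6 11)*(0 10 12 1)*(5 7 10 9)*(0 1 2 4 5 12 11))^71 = (0 10 11 9 12 2 4 5 7 6) = [10, 1, 4, 3, 5, 7, 0, 6, 8, 12, 11, 9, 2]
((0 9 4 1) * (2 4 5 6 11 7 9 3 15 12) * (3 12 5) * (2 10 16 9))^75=[3, 9, 10, 7, 16, 4, 1, 12, 8, 11, 5, 0, 15, 13, 14, 2, 6]=(0 3 7 12 15 2 10 5 4 16 6 1 9 11)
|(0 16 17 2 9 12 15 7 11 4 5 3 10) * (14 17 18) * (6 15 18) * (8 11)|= 66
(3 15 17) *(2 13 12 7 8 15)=[0, 1, 13, 2, 4, 5, 6, 8, 15, 9, 10, 11, 7, 12, 14, 17, 16, 3]=(2 13 12 7 8 15 17 3)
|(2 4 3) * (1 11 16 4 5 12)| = |(1 11 16 4 3 2 5 12)| = 8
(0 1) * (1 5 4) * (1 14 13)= (0 5 4 14 13 1)= [5, 0, 2, 3, 14, 4, 6, 7, 8, 9, 10, 11, 12, 1, 13]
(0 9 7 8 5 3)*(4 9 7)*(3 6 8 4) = (0 7 4 9 3)(5 6 8) = [7, 1, 2, 0, 9, 6, 8, 4, 5, 3]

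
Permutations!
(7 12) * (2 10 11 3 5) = (2 10 11 3 5)(7 12) = [0, 1, 10, 5, 4, 2, 6, 12, 8, 9, 11, 3, 7]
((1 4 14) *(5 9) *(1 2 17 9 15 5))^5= (1 9 17 2 14 4)(5 15)= [0, 9, 14, 3, 1, 15, 6, 7, 8, 17, 10, 11, 12, 13, 4, 5, 16, 2]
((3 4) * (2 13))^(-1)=(2 13)(3 4)=[0, 1, 13, 4, 3, 5, 6, 7, 8, 9, 10, 11, 12, 2]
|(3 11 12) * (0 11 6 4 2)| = |(0 11 12 3 6 4 2)| = 7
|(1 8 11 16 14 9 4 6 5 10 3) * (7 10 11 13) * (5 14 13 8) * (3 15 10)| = |(1 5 11 16 13 7 3)(4 6 14 9)(10 15)| = 28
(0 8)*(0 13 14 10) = (0 8 13 14 10) = [8, 1, 2, 3, 4, 5, 6, 7, 13, 9, 0, 11, 12, 14, 10]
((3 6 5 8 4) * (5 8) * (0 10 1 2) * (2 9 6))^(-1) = (0 2 3 4 8 6 9 1 10) = [2, 10, 3, 4, 8, 5, 9, 7, 6, 1, 0]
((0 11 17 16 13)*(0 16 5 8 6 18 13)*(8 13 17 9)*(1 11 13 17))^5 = [16, 18, 2, 3, 4, 17, 8, 7, 9, 11, 10, 1, 12, 0, 14, 15, 13, 5, 6] = (0 16 13)(1 18 6 8 9 11)(5 17)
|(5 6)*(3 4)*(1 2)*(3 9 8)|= |(1 2)(3 4 9 8)(5 6)|= 4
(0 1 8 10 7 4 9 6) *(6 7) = (0 1 8 10 6)(4 9 7) = [1, 8, 2, 3, 9, 5, 0, 4, 10, 7, 6]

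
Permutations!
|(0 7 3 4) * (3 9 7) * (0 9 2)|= |(0 3 4 9 7 2)|= 6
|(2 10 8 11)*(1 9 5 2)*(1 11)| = 6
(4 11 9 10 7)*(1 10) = (1 10 7 4 11 9) = [0, 10, 2, 3, 11, 5, 6, 4, 8, 1, 7, 9]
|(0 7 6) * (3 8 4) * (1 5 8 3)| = |(0 7 6)(1 5 8 4)| = 12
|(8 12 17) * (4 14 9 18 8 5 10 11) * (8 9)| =|(4 14 8 12 17 5 10 11)(9 18)| =8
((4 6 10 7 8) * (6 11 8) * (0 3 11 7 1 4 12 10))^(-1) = (0 6 7 4 1 10 12 8 11 3) = [6, 10, 2, 0, 1, 5, 7, 4, 11, 9, 12, 3, 8]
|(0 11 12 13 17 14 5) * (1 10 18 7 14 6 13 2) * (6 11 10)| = |(0 10 18 7 14 5)(1 6 13 17 11 12 2)| = 42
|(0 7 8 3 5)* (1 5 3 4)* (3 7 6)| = |(0 6 3 7 8 4 1 5)| = 8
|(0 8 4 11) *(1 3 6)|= |(0 8 4 11)(1 3 6)|= 12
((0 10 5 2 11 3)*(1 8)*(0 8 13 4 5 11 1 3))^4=(0 10 11)(1 2 5 4 13)=[10, 2, 5, 3, 13, 4, 6, 7, 8, 9, 11, 0, 12, 1]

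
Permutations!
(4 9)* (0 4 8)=[4, 1, 2, 3, 9, 5, 6, 7, 0, 8]=(0 4 9 8)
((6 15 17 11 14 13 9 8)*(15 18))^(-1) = (6 8 9 13 14 11 17 15 18) = [0, 1, 2, 3, 4, 5, 8, 7, 9, 13, 10, 17, 12, 14, 11, 18, 16, 15, 6]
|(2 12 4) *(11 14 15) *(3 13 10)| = |(2 12 4)(3 13 10)(11 14 15)| = 3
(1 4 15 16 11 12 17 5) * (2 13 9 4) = [0, 2, 13, 3, 15, 1, 6, 7, 8, 4, 10, 12, 17, 9, 14, 16, 11, 5] = (1 2 13 9 4 15 16 11 12 17 5)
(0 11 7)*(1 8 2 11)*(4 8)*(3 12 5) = [1, 4, 11, 12, 8, 3, 6, 0, 2, 9, 10, 7, 5] = (0 1 4 8 2 11 7)(3 12 5)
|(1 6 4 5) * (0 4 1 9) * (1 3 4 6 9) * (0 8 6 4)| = 8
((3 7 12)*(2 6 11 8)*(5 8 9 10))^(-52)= [0, 1, 10, 12, 4, 11, 5, 3, 9, 2, 6, 8, 7]= (2 10 6 5 11 8 9)(3 12 7)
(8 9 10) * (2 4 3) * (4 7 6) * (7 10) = (2 10 8 9 7 6 4 3) = [0, 1, 10, 2, 3, 5, 4, 6, 9, 7, 8]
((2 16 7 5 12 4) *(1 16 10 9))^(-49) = (1 4 16 2 7 10 5 9 12) = [0, 4, 7, 3, 16, 9, 6, 10, 8, 12, 5, 11, 1, 13, 14, 15, 2]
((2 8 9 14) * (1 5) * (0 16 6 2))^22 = (0 16 6 2 8 9 14) = [16, 1, 8, 3, 4, 5, 2, 7, 9, 14, 10, 11, 12, 13, 0, 15, 6]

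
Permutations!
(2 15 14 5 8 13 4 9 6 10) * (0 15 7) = (0 15 14 5 8 13 4 9 6 10 2 7) = [15, 1, 7, 3, 9, 8, 10, 0, 13, 6, 2, 11, 12, 4, 5, 14]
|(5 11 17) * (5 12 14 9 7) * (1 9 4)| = 9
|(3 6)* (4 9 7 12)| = |(3 6)(4 9 7 12)| = 4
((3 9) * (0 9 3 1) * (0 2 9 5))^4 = (1 2 9) = [0, 2, 9, 3, 4, 5, 6, 7, 8, 1]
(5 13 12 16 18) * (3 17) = (3 17)(5 13 12 16 18) = [0, 1, 2, 17, 4, 13, 6, 7, 8, 9, 10, 11, 16, 12, 14, 15, 18, 3, 5]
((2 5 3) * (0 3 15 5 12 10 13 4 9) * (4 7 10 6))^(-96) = (15)(0 2 6 9 3 12 4) = [2, 1, 6, 12, 0, 5, 9, 7, 8, 3, 10, 11, 4, 13, 14, 15]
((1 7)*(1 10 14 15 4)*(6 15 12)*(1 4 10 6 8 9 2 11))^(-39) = [0, 14, 15, 3, 4, 5, 8, 12, 7, 6, 2, 10, 1, 13, 11, 9] = (1 14 11 10 2 15 9 6 8 7 12)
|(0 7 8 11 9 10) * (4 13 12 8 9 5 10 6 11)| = |(0 7 9 6 11 5 10)(4 13 12 8)| = 28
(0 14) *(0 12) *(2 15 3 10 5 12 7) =[14, 1, 15, 10, 4, 12, 6, 2, 8, 9, 5, 11, 0, 13, 7, 3] =(0 14 7 2 15 3 10 5 12)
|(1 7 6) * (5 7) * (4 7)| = |(1 5 4 7 6)| = 5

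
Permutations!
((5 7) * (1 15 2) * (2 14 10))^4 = (1 2 10 14 15) = [0, 2, 10, 3, 4, 5, 6, 7, 8, 9, 14, 11, 12, 13, 15, 1]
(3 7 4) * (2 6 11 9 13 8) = (2 6 11 9 13 8)(3 7 4) = [0, 1, 6, 7, 3, 5, 11, 4, 2, 13, 10, 9, 12, 8]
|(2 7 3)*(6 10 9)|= 3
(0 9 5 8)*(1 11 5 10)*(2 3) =(0 9 10 1 11 5 8)(2 3) =[9, 11, 3, 2, 4, 8, 6, 7, 0, 10, 1, 5]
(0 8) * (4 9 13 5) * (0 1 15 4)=(0 8 1 15 4 9 13 5)=[8, 15, 2, 3, 9, 0, 6, 7, 1, 13, 10, 11, 12, 5, 14, 4]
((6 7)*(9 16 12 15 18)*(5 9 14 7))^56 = (5 16 15 14 6 9 12 18 7) = [0, 1, 2, 3, 4, 16, 9, 5, 8, 12, 10, 11, 18, 13, 6, 14, 15, 17, 7]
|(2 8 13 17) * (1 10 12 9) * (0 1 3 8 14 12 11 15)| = |(0 1 10 11 15)(2 14 12 9 3 8 13 17)| = 40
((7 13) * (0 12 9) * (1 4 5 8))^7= (0 12 9)(1 8 5 4)(7 13)= [12, 8, 2, 3, 1, 4, 6, 13, 5, 0, 10, 11, 9, 7]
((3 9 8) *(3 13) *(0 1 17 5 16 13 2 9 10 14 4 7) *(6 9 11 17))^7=[17, 5, 10, 6, 2, 7, 16, 11, 3, 13, 9, 14, 12, 1, 8, 15, 0, 4]=(0 17 4 2 10 9 13 1 5 7 11 14 8 3 6 16)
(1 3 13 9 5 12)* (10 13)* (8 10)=[0, 3, 2, 8, 4, 12, 6, 7, 10, 5, 13, 11, 1, 9]=(1 3 8 10 13 9 5 12)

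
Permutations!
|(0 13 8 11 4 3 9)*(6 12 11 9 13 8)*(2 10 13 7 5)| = 30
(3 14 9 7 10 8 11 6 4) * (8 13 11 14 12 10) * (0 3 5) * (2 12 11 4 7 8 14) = (0 3 11 6 7 14 9 8 2 12 10 13 4 5) = [3, 1, 12, 11, 5, 0, 7, 14, 2, 8, 13, 6, 10, 4, 9]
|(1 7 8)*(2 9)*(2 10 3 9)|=|(1 7 8)(3 9 10)|=3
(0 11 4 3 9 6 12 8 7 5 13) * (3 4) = [11, 1, 2, 9, 4, 13, 12, 5, 7, 6, 10, 3, 8, 0] = (0 11 3 9 6 12 8 7 5 13)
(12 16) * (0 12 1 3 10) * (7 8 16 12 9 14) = [9, 3, 2, 10, 4, 5, 6, 8, 16, 14, 0, 11, 12, 13, 7, 15, 1] = (0 9 14 7 8 16 1 3 10)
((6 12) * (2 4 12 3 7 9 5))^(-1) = (2 5 9 7 3 6 12 4) = [0, 1, 5, 6, 2, 9, 12, 3, 8, 7, 10, 11, 4]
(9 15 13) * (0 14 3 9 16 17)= (0 14 3 9 15 13 16 17)= [14, 1, 2, 9, 4, 5, 6, 7, 8, 15, 10, 11, 12, 16, 3, 13, 17, 0]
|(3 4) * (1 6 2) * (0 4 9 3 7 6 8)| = 14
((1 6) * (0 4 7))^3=[0, 6, 2, 3, 4, 5, 1, 7]=(7)(1 6)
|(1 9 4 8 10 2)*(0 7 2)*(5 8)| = 9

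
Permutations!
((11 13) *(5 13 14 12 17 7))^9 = (5 11 12 7 13 14 17) = [0, 1, 2, 3, 4, 11, 6, 13, 8, 9, 10, 12, 7, 14, 17, 15, 16, 5]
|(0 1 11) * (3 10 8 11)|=|(0 1 3 10 8 11)|=6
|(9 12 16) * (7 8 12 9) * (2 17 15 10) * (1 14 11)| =|(1 14 11)(2 17 15 10)(7 8 12 16)| =12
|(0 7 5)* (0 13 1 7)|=|(1 7 5 13)|=4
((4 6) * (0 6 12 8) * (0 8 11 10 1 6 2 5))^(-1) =(0 5 2)(1 10 11 12 4 6) =[5, 10, 0, 3, 6, 2, 1, 7, 8, 9, 11, 12, 4]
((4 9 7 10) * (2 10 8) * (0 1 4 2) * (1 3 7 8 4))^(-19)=(0 8 9 4 7 3)(2 10)=[8, 1, 10, 0, 7, 5, 6, 3, 9, 4, 2]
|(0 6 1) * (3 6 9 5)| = |(0 9 5 3 6 1)| = 6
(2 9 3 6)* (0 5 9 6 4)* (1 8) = (0 5 9 3 4)(1 8)(2 6) = [5, 8, 6, 4, 0, 9, 2, 7, 1, 3]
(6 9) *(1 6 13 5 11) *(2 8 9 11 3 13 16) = (1 6 11)(2 8 9 16)(3 13 5) = [0, 6, 8, 13, 4, 3, 11, 7, 9, 16, 10, 1, 12, 5, 14, 15, 2]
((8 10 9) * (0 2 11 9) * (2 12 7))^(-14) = (0 7 11 8)(2 9 10 12) = [7, 1, 9, 3, 4, 5, 6, 11, 0, 10, 12, 8, 2]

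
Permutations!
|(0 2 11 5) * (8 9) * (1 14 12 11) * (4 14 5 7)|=|(0 2 1 5)(4 14 12 11 7)(8 9)|=20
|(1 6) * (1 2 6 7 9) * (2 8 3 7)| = |(1 2 6 8 3 7 9)| = 7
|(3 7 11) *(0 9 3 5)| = |(0 9 3 7 11 5)| = 6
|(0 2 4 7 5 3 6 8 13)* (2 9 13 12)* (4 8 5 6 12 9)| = |(0 4 7 6 5 3 12 2 8 9 13)| = 11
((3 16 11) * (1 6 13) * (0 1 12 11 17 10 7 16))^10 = (0 13 3 6 11 1 12)(7 17)(10 16) = [13, 12, 2, 6, 4, 5, 11, 17, 8, 9, 16, 1, 0, 3, 14, 15, 10, 7]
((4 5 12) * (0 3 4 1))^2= (0 4 12)(1 3 5)= [4, 3, 2, 5, 12, 1, 6, 7, 8, 9, 10, 11, 0]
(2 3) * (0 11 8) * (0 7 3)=(0 11 8 7 3 2)=[11, 1, 0, 2, 4, 5, 6, 3, 7, 9, 10, 8]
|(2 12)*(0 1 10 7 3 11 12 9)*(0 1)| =|(1 10 7 3 11 12 2 9)| =8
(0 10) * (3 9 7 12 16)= (0 10)(3 9 7 12 16)= [10, 1, 2, 9, 4, 5, 6, 12, 8, 7, 0, 11, 16, 13, 14, 15, 3]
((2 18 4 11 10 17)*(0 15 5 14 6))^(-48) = (18)(0 5 6 15 14) = [5, 1, 2, 3, 4, 6, 15, 7, 8, 9, 10, 11, 12, 13, 0, 14, 16, 17, 18]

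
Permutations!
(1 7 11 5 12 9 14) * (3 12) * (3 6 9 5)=(1 7 11 3 12 5 6 9 14)=[0, 7, 2, 12, 4, 6, 9, 11, 8, 14, 10, 3, 5, 13, 1]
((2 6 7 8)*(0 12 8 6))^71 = (0 2 8 12)(6 7) = [2, 1, 8, 3, 4, 5, 7, 6, 12, 9, 10, 11, 0]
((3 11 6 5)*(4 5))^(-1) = (3 5 4 6 11) = [0, 1, 2, 5, 6, 4, 11, 7, 8, 9, 10, 3]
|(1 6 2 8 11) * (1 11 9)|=5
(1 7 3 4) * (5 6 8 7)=(1 5 6 8 7 3 4)=[0, 5, 2, 4, 1, 6, 8, 3, 7]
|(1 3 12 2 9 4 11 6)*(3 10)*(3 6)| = |(1 10 6)(2 9 4 11 3 12)| = 6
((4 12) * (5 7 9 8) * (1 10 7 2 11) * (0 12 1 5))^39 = (0 8 9 7 10 1 4 12) = [8, 4, 2, 3, 12, 5, 6, 10, 9, 7, 1, 11, 0]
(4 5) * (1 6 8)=(1 6 8)(4 5)=[0, 6, 2, 3, 5, 4, 8, 7, 1]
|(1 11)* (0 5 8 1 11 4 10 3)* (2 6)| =14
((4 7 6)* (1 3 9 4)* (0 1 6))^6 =[0, 1, 2, 3, 4, 5, 6, 7, 8, 9] =(9)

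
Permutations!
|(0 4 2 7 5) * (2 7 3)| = 4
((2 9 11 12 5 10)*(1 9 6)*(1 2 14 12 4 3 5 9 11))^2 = (1 4 5 14 9 11 3 10 12) = [0, 4, 2, 10, 5, 14, 6, 7, 8, 11, 12, 3, 1, 13, 9]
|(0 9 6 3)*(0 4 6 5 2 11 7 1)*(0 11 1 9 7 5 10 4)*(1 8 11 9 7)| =|(0 1 9 10 4 6 3)(2 8 11 5)| =28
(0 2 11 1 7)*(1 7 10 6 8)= (0 2 11 7)(1 10 6 8)= [2, 10, 11, 3, 4, 5, 8, 0, 1, 9, 6, 7]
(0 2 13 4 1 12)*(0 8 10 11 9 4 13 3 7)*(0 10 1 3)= (13)(0 2)(1 12 8)(3 7 10 11 9 4)= [2, 12, 0, 7, 3, 5, 6, 10, 1, 4, 11, 9, 8, 13]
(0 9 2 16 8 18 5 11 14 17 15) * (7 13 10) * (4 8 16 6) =(0 9 2 6 4 8 18 5 11 14 17 15)(7 13 10) =[9, 1, 6, 3, 8, 11, 4, 13, 18, 2, 7, 14, 12, 10, 17, 0, 16, 15, 5]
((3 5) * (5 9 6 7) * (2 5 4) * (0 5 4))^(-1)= (0 7 6 9 3 5)(2 4)= [7, 1, 4, 5, 2, 0, 9, 6, 8, 3]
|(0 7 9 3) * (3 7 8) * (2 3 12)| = |(0 8 12 2 3)(7 9)| = 10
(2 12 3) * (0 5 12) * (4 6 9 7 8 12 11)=(0 5 11 4 6 9 7 8 12 3 2)=[5, 1, 0, 2, 6, 11, 9, 8, 12, 7, 10, 4, 3]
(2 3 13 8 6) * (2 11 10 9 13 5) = [0, 1, 3, 5, 4, 2, 11, 7, 6, 13, 9, 10, 12, 8] = (2 3 5)(6 11 10 9 13 8)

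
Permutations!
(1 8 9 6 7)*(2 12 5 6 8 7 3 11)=(1 7)(2 12 5 6 3 11)(8 9)=[0, 7, 12, 11, 4, 6, 3, 1, 9, 8, 10, 2, 5]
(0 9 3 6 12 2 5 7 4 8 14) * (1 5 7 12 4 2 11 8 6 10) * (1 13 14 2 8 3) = [9, 5, 7, 10, 6, 12, 4, 8, 2, 1, 13, 3, 11, 14, 0] = (0 9 1 5 12 11 3 10 13 14)(2 7 8)(4 6)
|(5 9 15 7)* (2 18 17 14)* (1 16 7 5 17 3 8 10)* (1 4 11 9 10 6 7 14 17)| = 18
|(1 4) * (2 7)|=2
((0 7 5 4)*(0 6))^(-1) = (0 6 4 5 7) = [6, 1, 2, 3, 5, 7, 4, 0]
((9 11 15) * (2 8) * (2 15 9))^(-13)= (2 15 8)(9 11)= [0, 1, 15, 3, 4, 5, 6, 7, 2, 11, 10, 9, 12, 13, 14, 8]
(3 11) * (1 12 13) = [0, 12, 2, 11, 4, 5, 6, 7, 8, 9, 10, 3, 13, 1] = (1 12 13)(3 11)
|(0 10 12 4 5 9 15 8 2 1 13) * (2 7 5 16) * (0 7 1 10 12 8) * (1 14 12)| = 7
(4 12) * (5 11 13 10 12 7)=(4 7 5 11 13 10 12)=[0, 1, 2, 3, 7, 11, 6, 5, 8, 9, 12, 13, 4, 10]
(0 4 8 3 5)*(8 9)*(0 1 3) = [4, 3, 2, 5, 9, 1, 6, 7, 0, 8] = (0 4 9 8)(1 3 5)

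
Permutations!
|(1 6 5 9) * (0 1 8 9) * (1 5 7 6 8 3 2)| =|(0 5)(1 8 9 3 2)(6 7)| =10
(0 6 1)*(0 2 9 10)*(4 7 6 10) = (0 10)(1 2 9 4 7 6) = [10, 2, 9, 3, 7, 5, 1, 6, 8, 4, 0]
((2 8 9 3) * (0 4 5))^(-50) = (0 4 5)(2 9)(3 8) = [4, 1, 9, 8, 5, 0, 6, 7, 3, 2]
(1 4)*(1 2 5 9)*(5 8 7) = (1 4 2 8 7 5 9) = [0, 4, 8, 3, 2, 9, 6, 5, 7, 1]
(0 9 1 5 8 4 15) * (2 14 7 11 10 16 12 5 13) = (0 9 1 13 2 14 7 11 10 16 12 5 8 4 15) = [9, 13, 14, 3, 15, 8, 6, 11, 4, 1, 16, 10, 5, 2, 7, 0, 12]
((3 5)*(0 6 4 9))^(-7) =[6, 1, 2, 5, 9, 3, 4, 7, 8, 0] =(0 6 4 9)(3 5)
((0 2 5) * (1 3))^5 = (0 5 2)(1 3) = [5, 3, 0, 1, 4, 2]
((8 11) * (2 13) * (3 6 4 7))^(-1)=[0, 1, 13, 7, 6, 5, 3, 4, 11, 9, 10, 8, 12, 2]=(2 13)(3 7 4 6)(8 11)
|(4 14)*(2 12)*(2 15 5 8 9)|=6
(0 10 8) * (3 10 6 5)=[6, 1, 2, 10, 4, 3, 5, 7, 0, 9, 8]=(0 6 5 3 10 8)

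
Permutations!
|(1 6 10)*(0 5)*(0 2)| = |(0 5 2)(1 6 10)| = 3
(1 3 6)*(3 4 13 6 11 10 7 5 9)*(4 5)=[0, 5, 2, 11, 13, 9, 1, 4, 8, 3, 7, 10, 12, 6]=(1 5 9 3 11 10 7 4 13 6)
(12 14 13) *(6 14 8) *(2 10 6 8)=(2 10 6 14 13 12)=[0, 1, 10, 3, 4, 5, 14, 7, 8, 9, 6, 11, 2, 12, 13]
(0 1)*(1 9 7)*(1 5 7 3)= (0 9 3 1)(5 7)= [9, 0, 2, 1, 4, 7, 6, 5, 8, 3]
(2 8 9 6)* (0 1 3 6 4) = (0 1 3 6 2 8 9 4) = [1, 3, 8, 6, 0, 5, 2, 7, 9, 4]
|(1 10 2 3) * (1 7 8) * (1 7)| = |(1 10 2 3)(7 8)| = 4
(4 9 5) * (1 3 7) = (1 3 7)(4 9 5) = [0, 3, 2, 7, 9, 4, 6, 1, 8, 5]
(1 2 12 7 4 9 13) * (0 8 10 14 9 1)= [8, 2, 12, 3, 1, 5, 6, 4, 10, 13, 14, 11, 7, 0, 9]= (0 8 10 14 9 13)(1 2 12 7 4)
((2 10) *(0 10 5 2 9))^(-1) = (0 9 10)(2 5) = [9, 1, 5, 3, 4, 2, 6, 7, 8, 10, 0]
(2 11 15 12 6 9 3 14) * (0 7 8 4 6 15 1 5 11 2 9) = (0 7 8 4 6)(1 5 11)(3 14 9)(12 15) = [7, 5, 2, 14, 6, 11, 0, 8, 4, 3, 10, 1, 15, 13, 9, 12]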